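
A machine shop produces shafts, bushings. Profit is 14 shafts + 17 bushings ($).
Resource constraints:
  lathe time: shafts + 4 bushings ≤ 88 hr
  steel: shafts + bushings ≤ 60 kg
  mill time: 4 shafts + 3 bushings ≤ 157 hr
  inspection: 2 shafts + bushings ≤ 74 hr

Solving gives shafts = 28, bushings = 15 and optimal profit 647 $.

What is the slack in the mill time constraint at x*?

mill time used = 4·28 + 3·15 = 157; slack = 157 − 157 = 0.

0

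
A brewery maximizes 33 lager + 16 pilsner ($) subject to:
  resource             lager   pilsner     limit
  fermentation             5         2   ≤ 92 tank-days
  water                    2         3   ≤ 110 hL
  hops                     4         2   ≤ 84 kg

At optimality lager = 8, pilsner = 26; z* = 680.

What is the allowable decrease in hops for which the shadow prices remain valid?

10.4

Binding constraints: fermentation, hops. The basis is B = [[5,2],[4,2]] with det 2.
Per unit decrease in hops, x* moves by d = (1, -2.5).
The basis stays optimal until pilsner reaches 0; allowable decrease = 10.4 kg.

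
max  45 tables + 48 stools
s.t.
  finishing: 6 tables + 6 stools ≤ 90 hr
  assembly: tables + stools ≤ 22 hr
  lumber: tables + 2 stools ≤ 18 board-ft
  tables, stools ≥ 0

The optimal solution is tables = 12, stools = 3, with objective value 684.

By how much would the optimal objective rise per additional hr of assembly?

Check each constraint at x*: finishing 90/90 (tight); assembly 15/22 (slack 7); lumber 18/18 (tight).
Slack constraints have shadow price 0 (complementary slackness).
Dual feasibility on the basic columns requires 6·y_finishing + 1·y_lumber = 45, 6·y_finishing + 2·y_lumber = 48.
→ y_finishing = 7 and y_lumber = 3.
Shadow price of assembly = 0.

0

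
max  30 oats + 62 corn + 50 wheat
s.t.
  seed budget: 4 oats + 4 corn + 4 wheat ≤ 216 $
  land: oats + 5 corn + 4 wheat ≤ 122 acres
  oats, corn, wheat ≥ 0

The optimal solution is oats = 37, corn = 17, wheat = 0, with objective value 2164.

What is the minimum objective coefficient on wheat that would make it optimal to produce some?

Both seed budget and land are binding at x*.
Dual feasibility on the basic columns requires 4·y_seed budget + 1·y_land = 30, 4·y_seed budget + 5·y_land = 62.
Solving: y_seed budget = 5.5, y_land = 8.
wheat enters the basis when its profit ≥ yᵀa₃ = 5.5·4 + 8·4 = 54.

54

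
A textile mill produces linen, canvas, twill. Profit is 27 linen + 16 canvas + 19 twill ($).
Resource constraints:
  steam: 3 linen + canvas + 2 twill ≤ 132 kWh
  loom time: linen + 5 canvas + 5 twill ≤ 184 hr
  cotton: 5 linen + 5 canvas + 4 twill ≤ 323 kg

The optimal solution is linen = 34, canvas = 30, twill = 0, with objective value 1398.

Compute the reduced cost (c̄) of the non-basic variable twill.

At the optimum: steam uses 132 of 132 (binding); loom time uses 184 of 184 (binding); cotton uses 320 of 323 (slack = 3).
Since cotton is not tight, its dual is 0.
The binding rows give the dual system: 3·y_steam + 1·y_loom time = 27 and 1·y_steam + 5·y_loom time = 16.
Solving: y_steam = 8.5, y_loom time = 1.5.
Reduced cost of twill: c₃ − yᵀa₃ = 19 − (8.5·2 + 1.5·5) = 19 − 24.5 = -5.5.

-5.5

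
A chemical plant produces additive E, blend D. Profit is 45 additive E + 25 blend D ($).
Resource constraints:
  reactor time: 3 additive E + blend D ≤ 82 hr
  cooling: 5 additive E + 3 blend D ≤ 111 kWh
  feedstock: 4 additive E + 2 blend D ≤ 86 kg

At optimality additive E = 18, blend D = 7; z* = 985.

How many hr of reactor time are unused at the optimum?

reactor time used = 3·18 + 1·7 = 61; slack = 82 − 61 = 21.

21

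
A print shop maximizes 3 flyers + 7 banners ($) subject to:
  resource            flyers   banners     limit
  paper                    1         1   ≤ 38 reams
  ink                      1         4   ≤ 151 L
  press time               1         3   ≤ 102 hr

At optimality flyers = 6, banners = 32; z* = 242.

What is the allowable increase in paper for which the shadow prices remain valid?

Binding constraints: paper, press time. The basis is B = [[1,1],[1,3]] with det 2.
Per unit increase in paper, x* moves by d = (1.5, -0.5).
The basis stays optimal until banners reaches 0; allowable increase = 64 reams.

64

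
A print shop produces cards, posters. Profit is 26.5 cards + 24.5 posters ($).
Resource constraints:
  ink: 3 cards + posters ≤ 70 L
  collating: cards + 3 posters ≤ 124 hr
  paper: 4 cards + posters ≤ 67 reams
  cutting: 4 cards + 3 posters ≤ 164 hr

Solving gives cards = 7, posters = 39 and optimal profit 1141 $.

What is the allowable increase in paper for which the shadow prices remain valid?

13.75

Binding constraints: collating, paper. The basis is B = [[1,3],[4,1]] with det -11.
Per unit increase in paper, x* moves by d = (0.2727, -0.0909).
The basis stays optimal until ink becomes binding; allowable increase = 13.75 reams.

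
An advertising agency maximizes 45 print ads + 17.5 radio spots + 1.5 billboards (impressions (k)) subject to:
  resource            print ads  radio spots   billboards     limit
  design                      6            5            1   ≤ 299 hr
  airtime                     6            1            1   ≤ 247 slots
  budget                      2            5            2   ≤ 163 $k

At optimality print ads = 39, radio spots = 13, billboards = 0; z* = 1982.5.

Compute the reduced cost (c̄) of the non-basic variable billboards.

At the optimum: design uses 299 of 299 (binding); airtime uses 247 of 247 (binding); budget uses 143 of 163 (slack = 20).
By complementary slackness, y = 0 for the non-binding constraint.
From A_Bᵀ y = c: 6·y_design + 6·y_airtime = 45; 5·y_design + 1·y_airtime = 17.5.
Solving: y_design = 2.5, y_airtime = 5.
Reduced cost of billboards: c₃ − yᵀa₃ = 1.5 − (2.5·1 + 5·1) = 1.5 − 7.5 = -6.

-6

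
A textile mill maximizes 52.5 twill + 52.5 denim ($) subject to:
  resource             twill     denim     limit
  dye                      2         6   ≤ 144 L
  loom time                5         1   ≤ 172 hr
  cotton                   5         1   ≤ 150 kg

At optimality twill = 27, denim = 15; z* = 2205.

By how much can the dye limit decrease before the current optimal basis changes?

Binding constraints: dye, cotton. The basis is B = [[2,6],[5,1]] with det -28.
Per unit decrease in dye, x* moves by d = (0.0357, -0.1786).
The basis stays optimal until denim reaches 0; allowable decrease = 84 L.

84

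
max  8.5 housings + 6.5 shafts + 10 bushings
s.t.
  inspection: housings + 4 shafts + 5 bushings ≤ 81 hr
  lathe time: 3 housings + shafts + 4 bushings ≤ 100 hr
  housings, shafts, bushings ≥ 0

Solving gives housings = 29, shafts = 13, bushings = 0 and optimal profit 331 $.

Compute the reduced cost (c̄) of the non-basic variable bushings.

-5

At the optimum: inspection uses 81 of 81 (binding); lathe time uses 100 of 100 (binding).
The binding rows give the dual system: 1·y_inspection + 3·y_lathe time = 8.5 and 4·y_inspection + 1·y_lathe time = 6.5.
→ y_inspection = 1 and y_lathe time = 2.5.
Reduced cost of bushings: c₃ − yᵀa₃ = 10 − (1·5 + 2.5·4) = 10 − 15 = -5.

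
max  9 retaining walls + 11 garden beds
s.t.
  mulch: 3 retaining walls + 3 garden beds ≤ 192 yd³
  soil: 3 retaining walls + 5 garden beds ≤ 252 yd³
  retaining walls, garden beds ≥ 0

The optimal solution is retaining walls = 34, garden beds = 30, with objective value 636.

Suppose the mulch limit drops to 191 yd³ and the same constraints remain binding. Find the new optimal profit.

634

At the optimum: mulch uses 192 of 192 (binding); soil uses 252 of 252 (binding).
Dual feasibility on the basic columns requires 3·y_mulch + 3·y_soil = 9, 3·y_mulch + 5·y_soil = 11.
Solving: y_mulch = 2, y_soil = 1.
Δz = y_mulch·Δb = 2 × (-1) = -2, so new z* = 636 − 2 = 634.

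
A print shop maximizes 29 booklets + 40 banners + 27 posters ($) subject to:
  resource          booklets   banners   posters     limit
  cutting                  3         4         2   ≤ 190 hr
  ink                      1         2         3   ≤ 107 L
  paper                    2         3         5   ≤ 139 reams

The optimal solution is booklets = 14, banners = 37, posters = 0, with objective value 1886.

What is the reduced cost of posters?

-7

At the optimum: cutting uses 190 of 190 (binding); ink uses 88 of 107 (slack = 19); paper uses 139 of 139 (binding).
Slack constraints have shadow price 0 (complementary slackness).
From A_Bᵀ y = c: 3·y_cutting + 2·y_paper = 29; 4·y_cutting + 3·y_paper = 40.
This yields shadow prices y_cutting = 7, y_paper = 4.
Reduced cost of posters: c₃ − yᵀa₃ = 27 − (7·2 + 4·5) = 27 − 34 = -7.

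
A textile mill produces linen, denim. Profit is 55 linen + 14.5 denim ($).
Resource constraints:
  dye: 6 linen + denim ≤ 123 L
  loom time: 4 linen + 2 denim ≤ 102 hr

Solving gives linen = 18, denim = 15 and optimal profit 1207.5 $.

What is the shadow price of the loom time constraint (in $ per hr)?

At the optimum: dye uses 123 of 123 (binding); loom time uses 102 of 102 (binding).
The binding rows give the dual system: 6·y_dye + 4·y_loom time = 55 and 1·y_dye + 2·y_loom time = 14.5.
Solving: y_dye = 6.5, y_loom time = 4.
Shadow price of loom time = 4.

4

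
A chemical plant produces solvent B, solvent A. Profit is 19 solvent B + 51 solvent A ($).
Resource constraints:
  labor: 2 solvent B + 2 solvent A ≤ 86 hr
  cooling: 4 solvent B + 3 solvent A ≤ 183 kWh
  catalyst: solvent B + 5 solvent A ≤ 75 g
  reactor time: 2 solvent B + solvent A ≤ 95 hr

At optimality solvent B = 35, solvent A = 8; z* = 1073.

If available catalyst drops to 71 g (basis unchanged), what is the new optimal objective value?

Check each constraint at x*: labor 86/86 (tight); cooling 164/183 (slack 19); catalyst 75/75 (tight); reactor time 78/95 (slack 17).
Since cooling, reactor time are not tight, their duals are 0.
The binding rows give the dual system: 2·y_labor + 1·y_catalyst = 19 and 2·y_labor + 5·y_catalyst = 51.
Solving: y_labor = 5.5, y_catalyst = 8.
Δz = y_catalyst·Δb = 8 × (-4) = -32, so new z* = 1073 − 32 = 1041.

1041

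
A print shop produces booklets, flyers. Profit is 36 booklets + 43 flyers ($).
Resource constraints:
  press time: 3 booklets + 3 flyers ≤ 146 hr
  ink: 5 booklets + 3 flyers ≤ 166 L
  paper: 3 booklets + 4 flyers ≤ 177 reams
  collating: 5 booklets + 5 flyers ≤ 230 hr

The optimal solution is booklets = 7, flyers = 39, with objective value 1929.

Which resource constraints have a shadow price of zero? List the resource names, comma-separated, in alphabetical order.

ink, press time

press time: 138/146 (slack 8)
ink: 152/166 (slack 14)
paper: 177/177 (binding)
collating: 230/230 (binding)
By complementary slackness, a constraint with positive slack has shadow price 0 → ink, press time.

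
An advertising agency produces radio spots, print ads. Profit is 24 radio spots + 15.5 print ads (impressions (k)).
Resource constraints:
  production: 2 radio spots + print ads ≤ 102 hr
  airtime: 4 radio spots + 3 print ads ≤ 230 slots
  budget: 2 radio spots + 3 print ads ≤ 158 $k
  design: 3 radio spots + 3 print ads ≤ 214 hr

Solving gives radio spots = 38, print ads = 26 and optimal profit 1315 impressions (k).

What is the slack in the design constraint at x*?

design used = 3·38 + 3·26 = 192; slack = 214 − 192 = 22.

22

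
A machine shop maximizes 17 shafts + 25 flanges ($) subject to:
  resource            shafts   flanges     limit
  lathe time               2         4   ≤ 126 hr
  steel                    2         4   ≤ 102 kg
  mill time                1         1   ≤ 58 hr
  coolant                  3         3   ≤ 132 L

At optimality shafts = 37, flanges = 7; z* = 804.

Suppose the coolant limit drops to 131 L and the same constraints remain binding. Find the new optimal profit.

801

Binding: steel and coolant. Non-binding: lathe time (24 unused), mill time (14 unused).
Since lathe time, mill time are not tight, their duals are 0.
From A_Bᵀ y = c: 2·y_steel + 3·y_coolant = 17; 4·y_steel + 3·y_coolant = 25.
This yields shadow prices y_steel = 4, y_coolant = 3.
Δz = y_coolant·Δb = 3 × (-1) = -3, so new z* = 804 − 3 = 801.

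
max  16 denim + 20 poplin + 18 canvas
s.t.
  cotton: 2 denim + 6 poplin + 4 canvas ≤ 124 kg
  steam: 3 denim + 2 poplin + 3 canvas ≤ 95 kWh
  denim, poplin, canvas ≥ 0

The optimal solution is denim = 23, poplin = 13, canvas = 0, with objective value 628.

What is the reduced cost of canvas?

Check each constraint at x*: cotton 124/124 (tight); steam 95/95 (tight).
From A_Bᵀ y = c: 2·y_cotton + 3·y_steam = 16; 6·y_cotton + 2·y_steam = 20.
This yields shadow prices y_cotton = 2, y_steam = 4.
Reduced cost of canvas: c₃ − yᵀa₃ = 18 − (2·4 + 4·3) = 18 − 20 = -2.

-2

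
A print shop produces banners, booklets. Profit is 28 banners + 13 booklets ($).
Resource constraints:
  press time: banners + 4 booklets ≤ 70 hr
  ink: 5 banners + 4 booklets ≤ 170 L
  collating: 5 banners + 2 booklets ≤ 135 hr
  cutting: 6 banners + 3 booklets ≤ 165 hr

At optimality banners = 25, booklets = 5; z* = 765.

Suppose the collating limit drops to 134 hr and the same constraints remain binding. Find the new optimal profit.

763

Check each constraint at x*: press time 45/70 (slack 25); ink 145/170 (slack 25); collating 135/135 (tight); cutting 165/165 (tight).
By complementary slackness, y = 0 for the non-binding constraints.
From A_Bᵀ y = c: 5·y_collating + 6·y_cutting = 28; 2·y_collating + 3·y_cutting = 13.
Solving: y_collating = 2, y_cutting = 3.
Δz = y_collating·Δb = 2 × (-1) = -2, so new z* = 765 − 2 = 763.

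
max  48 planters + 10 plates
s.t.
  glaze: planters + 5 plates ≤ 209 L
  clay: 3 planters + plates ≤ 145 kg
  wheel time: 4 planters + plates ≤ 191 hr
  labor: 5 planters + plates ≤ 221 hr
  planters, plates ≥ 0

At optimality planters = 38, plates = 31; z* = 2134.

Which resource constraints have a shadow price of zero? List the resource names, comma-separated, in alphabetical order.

glaze: 193/209 (slack 16)
clay: 145/145 (binding)
wheel time: 183/191 (slack 8)
labor: 221/221 (binding)
By complementary slackness, a constraint with positive slack has shadow price 0 → glaze, wheel time.

glaze, wheel time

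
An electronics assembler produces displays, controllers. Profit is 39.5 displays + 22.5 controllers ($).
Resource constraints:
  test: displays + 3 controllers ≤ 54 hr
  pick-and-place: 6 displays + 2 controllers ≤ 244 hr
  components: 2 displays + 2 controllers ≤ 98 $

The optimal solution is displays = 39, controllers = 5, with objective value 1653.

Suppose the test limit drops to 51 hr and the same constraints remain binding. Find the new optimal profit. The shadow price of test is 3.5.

Δb = -3, so new z* = 1653 + (3.5)·(-3) = 1653 − 10.5 = 1642.5.

1642.5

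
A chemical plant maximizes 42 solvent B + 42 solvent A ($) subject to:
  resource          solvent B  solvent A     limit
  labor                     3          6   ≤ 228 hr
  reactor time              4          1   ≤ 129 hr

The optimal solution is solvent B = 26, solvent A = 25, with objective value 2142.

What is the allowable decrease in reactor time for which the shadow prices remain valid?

91

Binding constraints: labor, reactor time. The basis is B = [[3,6],[4,1]] with det -21.
Per unit decrease in reactor time, x* moves by d = (-0.2857, 0.1429).
The basis stays optimal until solvent B reaches 0; allowable decrease = 91 hr.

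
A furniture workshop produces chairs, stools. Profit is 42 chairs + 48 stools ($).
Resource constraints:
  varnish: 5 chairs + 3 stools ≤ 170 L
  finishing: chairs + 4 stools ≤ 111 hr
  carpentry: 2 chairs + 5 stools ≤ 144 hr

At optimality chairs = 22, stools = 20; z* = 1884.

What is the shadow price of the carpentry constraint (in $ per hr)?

6

Binding: varnish and carpentry. Non-binding: finishing (9 unused).
Slack constraints have shadow price 0 (complementary slackness).
From A_Bᵀ y = c: 5·y_varnish + 2·y_carpentry = 42; 3·y_varnish + 5·y_carpentry = 48.
→ y_varnish = 6 and y_carpentry = 6.
Shadow price of carpentry = 6.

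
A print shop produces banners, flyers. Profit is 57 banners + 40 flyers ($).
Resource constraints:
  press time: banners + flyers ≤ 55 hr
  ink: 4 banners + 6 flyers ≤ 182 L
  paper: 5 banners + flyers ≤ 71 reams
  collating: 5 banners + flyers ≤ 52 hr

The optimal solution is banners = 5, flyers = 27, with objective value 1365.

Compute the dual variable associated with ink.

5.5

Binding: ink and collating. Non-binding: press time (23 unused), paper (19 unused).
Since press time, paper are not tight, their duals are 0.
Dual feasibility on the basic columns requires 4·y_ink + 5·y_collating = 57, 6·y_ink + 1·y_collating = 40.
→ y_ink = 5.5 and y_collating = 7.
Shadow price of ink = 5.5.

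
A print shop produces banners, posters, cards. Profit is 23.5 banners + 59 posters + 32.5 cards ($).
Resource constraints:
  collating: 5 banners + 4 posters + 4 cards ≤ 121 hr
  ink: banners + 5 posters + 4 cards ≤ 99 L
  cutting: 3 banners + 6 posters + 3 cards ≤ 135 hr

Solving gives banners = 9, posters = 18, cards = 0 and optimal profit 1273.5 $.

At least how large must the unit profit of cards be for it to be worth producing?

Check each constraint at x*: collating 117/121 (slack 4); ink 99/99 (tight); cutting 135/135 (tight).
By complementary slackness, y = 0 for the non-binding constraint.
The binding rows give the dual system: 1·y_ink + 3·y_cutting = 23.5 and 5·y_ink + 6·y_cutting = 59.
This yields shadow prices y_ink = 4, y_cutting = 6.5.
cards enters the basis when its profit ≥ yᵀa₃ = 4·4 + 6.5·3 = 35.5.

35.5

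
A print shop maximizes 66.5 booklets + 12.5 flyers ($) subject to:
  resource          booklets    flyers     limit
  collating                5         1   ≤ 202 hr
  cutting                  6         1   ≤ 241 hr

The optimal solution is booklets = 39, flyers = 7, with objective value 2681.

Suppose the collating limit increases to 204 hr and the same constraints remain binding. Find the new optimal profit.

2698

At the optimum: collating uses 202 of 202 (binding); cutting uses 241 of 241 (binding).
From A_Bᵀ y = c: 5·y_collating + 6·y_cutting = 66.5; 1·y_collating + 1·y_cutting = 12.5.
→ y_collating = 8.5 and y_cutting = 4.
Δz = y_collating·Δb = 8.5 × (2) = 17, so new z* = 2681 + 17 = 2698.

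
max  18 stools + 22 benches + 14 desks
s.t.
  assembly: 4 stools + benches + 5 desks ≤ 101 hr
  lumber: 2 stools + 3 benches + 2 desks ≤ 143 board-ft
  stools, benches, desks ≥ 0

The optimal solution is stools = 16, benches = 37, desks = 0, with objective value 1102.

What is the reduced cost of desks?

At the optimum: assembly uses 101 of 101 (binding); lumber uses 143 of 143 (binding).
Dual feasibility on the basic columns requires 4·y_assembly + 2·y_lumber = 18, 1·y_assembly + 3·y_lumber = 22.
This yields shadow prices y_assembly = 1, y_lumber = 7.
Reduced cost of desks: c₃ − yᵀa₃ = 14 − (1·5 + 7·2) = 14 − 19 = -5.

-5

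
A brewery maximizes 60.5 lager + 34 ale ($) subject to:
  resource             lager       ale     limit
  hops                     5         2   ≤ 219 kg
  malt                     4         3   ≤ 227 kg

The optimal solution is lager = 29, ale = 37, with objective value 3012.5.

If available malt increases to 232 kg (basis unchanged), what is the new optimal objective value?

3047.5

Both hops and malt are binding at x*.
The binding rows give the dual system: 5·y_hops + 4·y_malt = 60.5 and 2·y_hops + 3·y_malt = 34.
This yields shadow prices y_hops = 6.5, y_malt = 7.
Δz = y_malt·Δb = 7 × (5) = 35, so new z* = 3012.5 + 35 = 3047.5.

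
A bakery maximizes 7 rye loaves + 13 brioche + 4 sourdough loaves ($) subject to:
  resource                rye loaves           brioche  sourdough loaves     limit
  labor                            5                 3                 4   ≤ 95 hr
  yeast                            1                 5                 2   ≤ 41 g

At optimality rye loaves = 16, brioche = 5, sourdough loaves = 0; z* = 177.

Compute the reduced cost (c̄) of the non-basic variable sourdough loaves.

-4

Check each constraint at x*: labor 95/95 (tight); yeast 41/41 (tight).
The binding rows give the dual system: 5·y_labor + 1·y_yeast = 7 and 3·y_labor + 5·y_yeast = 13.
→ y_labor = 1 and y_yeast = 2.
Reduced cost of sourdough loaves: c₃ − yᵀa₃ = 4 − (1·4 + 2·2) = 4 − 8 = -4.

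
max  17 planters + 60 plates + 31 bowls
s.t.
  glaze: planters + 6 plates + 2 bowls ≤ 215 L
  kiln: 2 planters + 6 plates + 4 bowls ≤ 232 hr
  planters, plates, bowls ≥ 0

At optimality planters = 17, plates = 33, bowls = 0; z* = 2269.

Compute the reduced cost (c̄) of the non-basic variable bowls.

Both glaze and kiln are binding at x*.
The binding rows give the dual system: 1·y_glaze + 2·y_kiln = 17 and 6·y_glaze + 6·y_kiln = 60.
Solving: y_glaze = 3, y_kiln = 7.
Reduced cost of bowls: c₃ − yᵀa₃ = 31 − (3·2 + 7·4) = 31 − 34 = -3.

-3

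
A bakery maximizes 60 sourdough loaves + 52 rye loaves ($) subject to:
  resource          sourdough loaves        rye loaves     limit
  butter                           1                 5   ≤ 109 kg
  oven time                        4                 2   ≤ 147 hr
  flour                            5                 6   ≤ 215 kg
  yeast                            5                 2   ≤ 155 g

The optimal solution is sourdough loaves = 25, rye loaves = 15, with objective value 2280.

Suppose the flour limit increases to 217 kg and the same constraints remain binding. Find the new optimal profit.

Binding: flour and yeast. Non-binding: butter (9 unused), oven time (17 unused).
Since butter, oven time are not tight, their duals are 0.
The binding rows give the dual system: 5·y_flour + 5·y_yeast = 60 and 6·y_flour + 2·y_yeast = 52.
Solving: y_flour = 7, y_yeast = 5.
Δz = y_flour·Δb = 7 × (2) = 14, so new z* = 2280 + 14 = 2294.

2294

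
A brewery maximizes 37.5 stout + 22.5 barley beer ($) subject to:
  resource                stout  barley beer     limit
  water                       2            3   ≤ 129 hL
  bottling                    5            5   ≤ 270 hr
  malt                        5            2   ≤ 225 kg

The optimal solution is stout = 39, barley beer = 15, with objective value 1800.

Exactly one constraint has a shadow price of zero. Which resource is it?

water: 123/129 (slack 6)
bottling: 270/270 (binding)
malt: 225/225 (binding)
By complementary slackness, a constraint with positive slack has shadow price 0 → water.

water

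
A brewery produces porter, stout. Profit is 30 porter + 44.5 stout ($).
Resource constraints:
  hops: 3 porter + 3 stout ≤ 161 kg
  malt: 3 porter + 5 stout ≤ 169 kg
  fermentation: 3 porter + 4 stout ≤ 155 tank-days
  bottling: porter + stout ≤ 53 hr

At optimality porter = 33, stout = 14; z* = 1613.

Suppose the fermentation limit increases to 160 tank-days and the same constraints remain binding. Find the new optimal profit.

Binding: malt and fermentation. Non-binding: hops (20 unused), bottling (6 unused).
By complementary slackness, y = 0 for the non-binding constraints.
From A_Bᵀ y = c: 3·y_malt + 3·y_fermentation = 30; 5·y_malt + 4·y_fermentation = 44.5.
This yields shadow prices y_malt = 4.5, y_fermentation = 5.5.
Δz = y_fermentation·Δb = 5.5 × (5) = 27.5, so new z* = 1613 + 27.5 = 1640.5.

1640.5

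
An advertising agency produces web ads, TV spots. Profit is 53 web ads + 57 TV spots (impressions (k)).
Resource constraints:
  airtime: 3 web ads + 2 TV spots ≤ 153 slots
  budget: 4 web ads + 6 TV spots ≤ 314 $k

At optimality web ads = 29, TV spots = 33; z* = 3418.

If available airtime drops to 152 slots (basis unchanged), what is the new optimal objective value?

3409

Check each constraint at x*: airtime 153/153 (tight); budget 314/314 (tight).
The binding rows give the dual system: 3·y_airtime + 4·y_budget = 53 and 2·y_airtime + 6·y_budget = 57.
→ y_airtime = 9 and y_budget = 6.5.
Δz = y_airtime·Δb = 9 × (-1) = -9, so new z* = 3418 − 9 = 3409.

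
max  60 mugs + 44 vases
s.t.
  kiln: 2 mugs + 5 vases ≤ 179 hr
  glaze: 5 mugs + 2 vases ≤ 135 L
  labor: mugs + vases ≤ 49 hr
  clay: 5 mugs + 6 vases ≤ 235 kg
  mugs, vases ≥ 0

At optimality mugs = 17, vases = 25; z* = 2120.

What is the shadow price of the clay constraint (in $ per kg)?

5

Binding: glaze and clay. Non-binding: kiln (20 unused), labor (7 unused).
Slack constraints have shadow price 0 (complementary slackness).
The binding rows give the dual system: 5·y_glaze + 5·y_clay = 60 and 2·y_glaze + 6·y_clay = 44.
This yields shadow prices y_glaze = 7, y_clay = 5.
Shadow price of clay = 5.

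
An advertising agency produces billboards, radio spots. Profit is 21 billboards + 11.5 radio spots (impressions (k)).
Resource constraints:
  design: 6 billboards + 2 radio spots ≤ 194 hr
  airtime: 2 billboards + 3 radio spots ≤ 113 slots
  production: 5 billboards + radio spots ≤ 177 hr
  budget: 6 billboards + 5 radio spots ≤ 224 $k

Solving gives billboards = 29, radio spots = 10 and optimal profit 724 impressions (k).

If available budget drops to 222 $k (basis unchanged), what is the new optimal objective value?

721

Check each constraint at x*: design 194/194 (tight); airtime 88/113 (slack 25); production 155/177 (slack 22); budget 224/224 (tight).
By complementary slackness, y = 0 for the non-binding constraints.
From A_Bᵀ y = c: 6·y_design + 6·y_budget = 21; 2·y_design + 5·y_budget = 11.5.
This yields shadow prices y_design = 2, y_budget = 1.5.
Δz = y_budget·Δb = 1.5 × (-2) = -3, so new z* = 724 − 3 = 721.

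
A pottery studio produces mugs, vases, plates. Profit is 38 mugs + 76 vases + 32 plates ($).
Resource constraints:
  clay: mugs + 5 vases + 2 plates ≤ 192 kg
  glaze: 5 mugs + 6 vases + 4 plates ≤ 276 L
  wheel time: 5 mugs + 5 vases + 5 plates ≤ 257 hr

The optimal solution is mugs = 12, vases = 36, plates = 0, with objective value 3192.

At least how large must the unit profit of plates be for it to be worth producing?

Binding: clay and glaze. Non-binding: wheel time (17 unused).
By complementary slackness, y = 0 for the non-binding constraint.
From A_Bᵀ y = c: 1·y_clay + 5·y_glaze = 38; 5·y_clay + 6·y_glaze = 76.
→ y_clay = 8 and y_glaze = 6.
plates enters the basis when its profit ≥ yᵀa₃ = 8·2 + 6·4 = 40.

40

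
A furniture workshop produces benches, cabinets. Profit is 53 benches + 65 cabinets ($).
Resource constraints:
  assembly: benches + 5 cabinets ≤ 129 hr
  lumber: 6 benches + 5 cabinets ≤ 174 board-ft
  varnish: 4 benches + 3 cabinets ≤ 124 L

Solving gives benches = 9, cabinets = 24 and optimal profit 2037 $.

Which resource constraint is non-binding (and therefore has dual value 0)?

assembly: 129/129 (binding)
lumber: 174/174 (binding)
varnish: 108/124 (slack 16)
By complementary slackness, a constraint with positive slack has shadow price 0 → varnish.

varnish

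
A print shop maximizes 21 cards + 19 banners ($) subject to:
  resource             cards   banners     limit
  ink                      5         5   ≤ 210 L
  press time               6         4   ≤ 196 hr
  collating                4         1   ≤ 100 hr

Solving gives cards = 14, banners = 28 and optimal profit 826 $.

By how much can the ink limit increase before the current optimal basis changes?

35

Binding constraints: ink, press time. The basis is B = [[5,5],[6,4]] with det -10.
Per unit increase in ink, x* moves by d = (-0.4, 0.6).
The basis stays optimal until cards reaches 0; allowable increase = 35 L.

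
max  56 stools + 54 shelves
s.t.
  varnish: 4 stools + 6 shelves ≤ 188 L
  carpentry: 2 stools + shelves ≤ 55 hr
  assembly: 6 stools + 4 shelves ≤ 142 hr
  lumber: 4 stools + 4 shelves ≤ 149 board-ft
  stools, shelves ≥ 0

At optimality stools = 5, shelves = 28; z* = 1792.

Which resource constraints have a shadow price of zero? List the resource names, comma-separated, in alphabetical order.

varnish: 188/188 (binding)
carpentry: 38/55 (slack 17)
assembly: 142/142 (binding)
lumber: 132/149 (slack 17)
By complementary slackness, a constraint with positive slack has shadow price 0 → carpentry, lumber.

carpentry, lumber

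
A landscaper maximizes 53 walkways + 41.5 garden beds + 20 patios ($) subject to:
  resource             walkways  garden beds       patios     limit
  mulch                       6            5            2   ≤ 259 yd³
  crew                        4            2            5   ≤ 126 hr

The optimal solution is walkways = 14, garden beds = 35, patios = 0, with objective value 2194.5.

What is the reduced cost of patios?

At the optimum: mulch uses 259 of 259 (binding); crew uses 126 of 126 (binding).
From A_Bᵀ y = c: 6·y_mulch + 4·y_crew = 53; 5·y_mulch + 2·y_crew = 41.5.
→ y_mulch = 7.5 and y_crew = 2.
Reduced cost of patios: c₃ − yᵀa₃ = 20 − (7.5·2 + 2·5) = 20 − 25 = -5.

-5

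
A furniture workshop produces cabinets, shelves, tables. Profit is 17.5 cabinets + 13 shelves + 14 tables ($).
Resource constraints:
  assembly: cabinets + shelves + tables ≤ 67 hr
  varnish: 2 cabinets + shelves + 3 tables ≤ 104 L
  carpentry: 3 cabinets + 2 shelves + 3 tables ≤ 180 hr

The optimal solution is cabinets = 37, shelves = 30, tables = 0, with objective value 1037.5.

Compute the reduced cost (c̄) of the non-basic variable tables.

At the optimum: assembly uses 67 of 67 (binding); varnish uses 104 of 104 (binding); carpentry uses 171 of 180 (slack = 9).
By complementary slackness, y = 0 for the non-binding constraint.
Dual feasibility on the basic columns requires 1·y_assembly + 2·y_varnish = 17.5, 1·y_assembly + 1·y_varnish = 13.
This yields shadow prices y_assembly = 8.5, y_varnish = 4.5.
Reduced cost of tables: c₃ − yᵀa₃ = 14 − (8.5·1 + 4.5·3) = 14 − 22 = -8.

-8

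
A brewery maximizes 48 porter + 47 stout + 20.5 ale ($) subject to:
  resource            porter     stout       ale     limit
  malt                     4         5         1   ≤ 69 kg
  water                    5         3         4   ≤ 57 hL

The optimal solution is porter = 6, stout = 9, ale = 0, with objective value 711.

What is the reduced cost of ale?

Both malt and water are binding at x*.
From A_Bᵀ y = c: 4·y_malt + 5·y_water = 48; 5·y_malt + 3·y_water = 47.
Solving: y_malt = 7, y_water = 4.
Reduced cost of ale: c₃ − yᵀa₃ = 20.5 − (7·1 + 4·4) = 20.5 − 23 = -2.5.

-2.5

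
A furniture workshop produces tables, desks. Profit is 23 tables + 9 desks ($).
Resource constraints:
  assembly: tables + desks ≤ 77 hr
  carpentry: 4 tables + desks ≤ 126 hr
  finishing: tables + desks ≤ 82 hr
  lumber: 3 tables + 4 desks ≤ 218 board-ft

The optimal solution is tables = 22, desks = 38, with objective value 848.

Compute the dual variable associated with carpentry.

5

At the optimum: assembly uses 60 of 77 (slack = 17); carpentry uses 126 of 126 (binding); finishing uses 60 of 82 (slack = 22); lumber uses 218 of 218 (binding).
By complementary slackness, y = 0 for the non-binding constraints.
Dual feasibility on the basic columns requires 4·y_carpentry + 3·y_lumber = 23, 1·y_carpentry + 4·y_lumber = 9.
This yields shadow prices y_carpentry = 5, y_lumber = 1.
Shadow price of carpentry = 5.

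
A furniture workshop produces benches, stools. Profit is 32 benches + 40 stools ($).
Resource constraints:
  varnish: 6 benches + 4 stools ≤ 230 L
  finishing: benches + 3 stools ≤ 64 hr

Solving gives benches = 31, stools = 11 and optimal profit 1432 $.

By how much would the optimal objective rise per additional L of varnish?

4

Both varnish and finishing are binding at x*.
Dual feasibility on the basic columns requires 6·y_varnish + 1·y_finishing = 32, 4·y_varnish + 3·y_finishing = 40.
This yields shadow prices y_varnish = 4, y_finishing = 8.
Shadow price of varnish = 4.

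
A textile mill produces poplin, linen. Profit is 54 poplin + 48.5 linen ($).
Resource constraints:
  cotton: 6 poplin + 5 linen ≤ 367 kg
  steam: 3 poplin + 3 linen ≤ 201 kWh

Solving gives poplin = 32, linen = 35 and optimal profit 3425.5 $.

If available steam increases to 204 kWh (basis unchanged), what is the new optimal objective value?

Both cotton and steam are binding at x*.
Dual feasibility on the basic columns requires 6·y_cotton + 3·y_steam = 54, 5·y_cotton + 3·y_steam = 48.5.
This yields shadow prices y_cotton = 5.5, y_steam = 7.
Δz = y_steam·Δb = 7 × (3) = 21, so new z* = 3425.5 + 21 = 3446.5.

3446.5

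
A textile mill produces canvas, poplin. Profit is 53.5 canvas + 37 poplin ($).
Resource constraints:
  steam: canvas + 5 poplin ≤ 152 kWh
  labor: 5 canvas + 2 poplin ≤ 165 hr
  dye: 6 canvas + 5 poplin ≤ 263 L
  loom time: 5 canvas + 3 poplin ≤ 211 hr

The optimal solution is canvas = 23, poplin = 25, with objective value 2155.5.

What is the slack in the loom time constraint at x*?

loom time used = 5·23 + 3·25 = 190; slack = 211 − 190 = 21.

21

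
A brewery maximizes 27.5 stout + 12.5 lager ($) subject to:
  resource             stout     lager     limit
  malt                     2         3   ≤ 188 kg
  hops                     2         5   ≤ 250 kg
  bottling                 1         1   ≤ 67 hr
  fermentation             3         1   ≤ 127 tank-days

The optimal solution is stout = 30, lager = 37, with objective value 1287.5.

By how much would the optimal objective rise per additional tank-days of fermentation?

7.5

Check each constraint at x*: malt 171/188 (slack 17); hops 245/250 (slack 5); bottling 67/67 (tight); fermentation 127/127 (tight).
Slack constraints have shadow price 0 (complementary slackness).
From A_Bᵀ y = c: 1·y_bottling + 3·y_fermentation = 27.5; 1·y_bottling + 1·y_fermentation = 12.5.
Solving: y_bottling = 5, y_fermentation = 7.5.
Shadow price of fermentation = 7.5.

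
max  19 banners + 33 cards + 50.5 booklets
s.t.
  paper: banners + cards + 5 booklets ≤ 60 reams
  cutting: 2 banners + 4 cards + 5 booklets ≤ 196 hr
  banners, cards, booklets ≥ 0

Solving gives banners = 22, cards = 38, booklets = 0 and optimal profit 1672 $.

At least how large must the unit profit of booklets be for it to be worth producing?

60

At the optimum: paper uses 60 of 60 (binding); cutting uses 196 of 196 (binding).
From A_Bᵀ y = c: 1·y_paper + 2·y_cutting = 19; 1·y_paper + 4·y_cutting = 33.
Solving: y_paper = 5, y_cutting = 7.
booklets enters the basis when its profit ≥ yᵀa₃ = 5·5 + 7·5 = 60.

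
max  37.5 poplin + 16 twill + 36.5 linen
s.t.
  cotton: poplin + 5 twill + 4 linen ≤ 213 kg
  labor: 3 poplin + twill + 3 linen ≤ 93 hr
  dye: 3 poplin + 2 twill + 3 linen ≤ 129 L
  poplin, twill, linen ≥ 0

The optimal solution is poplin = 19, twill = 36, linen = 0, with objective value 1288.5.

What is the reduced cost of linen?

Binding: labor and dye. Non-binding: cotton (14 unused).
Slack constraints have shadow price 0 (complementary slackness).
Dual feasibility on the basic columns requires 3·y_labor + 3·y_dye = 37.5, 1·y_labor + 2·y_dye = 16.
Solving: y_labor = 9, y_dye = 3.5.
Reduced cost of linen: c₃ − yᵀa₃ = 36.5 − (9·3 + 3.5·3) = 36.5 − 37.5 = -1.

-1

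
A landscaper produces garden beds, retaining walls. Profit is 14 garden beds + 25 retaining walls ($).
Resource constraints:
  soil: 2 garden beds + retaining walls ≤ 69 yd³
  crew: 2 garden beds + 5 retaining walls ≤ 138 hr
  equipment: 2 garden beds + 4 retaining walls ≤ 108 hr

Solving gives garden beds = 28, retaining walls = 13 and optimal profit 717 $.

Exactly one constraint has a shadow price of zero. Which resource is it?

soil: 69/69 (binding)
crew: 121/138 (slack 17)
equipment: 108/108 (binding)
By complementary slackness, a constraint with positive slack has shadow price 0 → crew.

crew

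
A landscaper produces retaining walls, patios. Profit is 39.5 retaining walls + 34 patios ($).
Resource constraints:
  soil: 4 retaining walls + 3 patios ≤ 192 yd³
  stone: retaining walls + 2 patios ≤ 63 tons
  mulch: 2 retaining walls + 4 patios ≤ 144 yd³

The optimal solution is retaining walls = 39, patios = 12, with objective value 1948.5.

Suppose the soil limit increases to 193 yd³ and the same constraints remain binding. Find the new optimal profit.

1957.5

Check each constraint at x*: soil 192/192 (tight); stone 63/63 (tight); mulch 126/144 (slack 18).
Slack constraints have shadow price 0 (complementary slackness).
Dual feasibility on the basic columns requires 4·y_soil + 1·y_stone = 39.5, 3·y_soil + 2·y_stone = 34.
→ y_soil = 9 and y_stone = 3.5.
Δz = y_soil·Δb = 9 × (1) = 9, so new z* = 1948.5 + 9 = 1957.5.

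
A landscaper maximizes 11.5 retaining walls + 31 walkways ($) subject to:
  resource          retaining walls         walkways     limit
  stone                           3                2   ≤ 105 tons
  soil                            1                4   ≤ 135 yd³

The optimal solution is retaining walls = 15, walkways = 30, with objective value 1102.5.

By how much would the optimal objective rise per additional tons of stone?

At the optimum: stone uses 105 of 105 (binding); soil uses 135 of 135 (binding).
The binding rows give the dual system: 3·y_stone + 1·y_soil = 11.5 and 2·y_stone + 4·y_soil = 31.
This yields shadow prices y_stone = 1.5, y_soil = 7.
Shadow price of stone = 1.5.

1.5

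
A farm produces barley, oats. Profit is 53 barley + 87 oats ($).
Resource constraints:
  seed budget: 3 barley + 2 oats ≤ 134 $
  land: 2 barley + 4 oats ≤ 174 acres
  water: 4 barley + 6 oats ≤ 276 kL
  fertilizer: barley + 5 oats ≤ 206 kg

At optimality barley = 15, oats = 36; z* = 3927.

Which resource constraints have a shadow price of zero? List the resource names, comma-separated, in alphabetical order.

seed budget: 117/134 (slack 17)
land: 174/174 (binding)
water: 276/276 (binding)
fertilizer: 195/206 (slack 11)
By complementary slackness, a constraint with positive slack has shadow price 0 → fertilizer, seed budget.

fertilizer, seed budget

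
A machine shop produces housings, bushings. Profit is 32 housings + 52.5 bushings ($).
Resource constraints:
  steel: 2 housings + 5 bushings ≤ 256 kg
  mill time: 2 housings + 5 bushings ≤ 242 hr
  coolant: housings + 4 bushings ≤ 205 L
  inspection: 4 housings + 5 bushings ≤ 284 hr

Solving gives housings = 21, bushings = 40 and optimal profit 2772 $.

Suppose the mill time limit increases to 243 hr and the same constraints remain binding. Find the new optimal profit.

2777

Check each constraint at x*: steel 242/256 (slack 14); mill time 242/242 (tight); coolant 181/205 (slack 24); inspection 284/284 (tight).
Since steel, coolant are not tight, their duals are 0.
The binding rows give the dual system: 2·y_mill time + 4·y_inspection = 32 and 5·y_mill time + 5·y_inspection = 52.5.
→ y_mill time = 5 and y_inspection = 5.5.
Δz = y_mill time·Δb = 5 × (1) = 5, so new z* = 2772 + 5 = 2777.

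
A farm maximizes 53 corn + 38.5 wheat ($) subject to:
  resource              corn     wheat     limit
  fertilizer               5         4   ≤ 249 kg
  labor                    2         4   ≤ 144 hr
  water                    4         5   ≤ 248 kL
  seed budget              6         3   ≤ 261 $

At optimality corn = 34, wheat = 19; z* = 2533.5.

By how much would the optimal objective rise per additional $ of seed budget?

7.5

Binding: labor and seed budget. Non-binding: fertilizer (3 unused), water (17 unused).
Slack constraints have shadow price 0 (complementary slackness).
Dual feasibility on the basic columns requires 2·y_labor + 6·y_seed budget = 53, 4·y_labor + 3·y_seed budget = 38.5.
Solving: y_labor = 4, y_seed budget = 7.5.
Shadow price of seed budget = 7.5.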